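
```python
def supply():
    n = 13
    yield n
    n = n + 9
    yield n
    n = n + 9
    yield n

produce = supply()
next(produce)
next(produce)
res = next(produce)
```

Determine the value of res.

Step 1: Trace through generator execution:
  Yield 1: n starts at 13, yield 13
  Yield 2: n = 13 + 9 = 22, yield 22
  Yield 3: n = 22 + 9 = 31, yield 31
Step 2: First next() gets 13, second next() gets the second value, third next() yields 31.
Therefore res = 31.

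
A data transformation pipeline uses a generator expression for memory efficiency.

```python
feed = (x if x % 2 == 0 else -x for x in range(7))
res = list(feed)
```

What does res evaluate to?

Step 1: For each x in range(7), yield x if even, else -x:
  x=0: even, yield 0
  x=1: odd, yield -1
  x=2: even, yield 2
  x=3: odd, yield -3
  x=4: even, yield 4
  x=5: odd, yield -5
  x=6: even, yield 6
Therefore res = [0, -1, 2, -3, 4, -5, 6].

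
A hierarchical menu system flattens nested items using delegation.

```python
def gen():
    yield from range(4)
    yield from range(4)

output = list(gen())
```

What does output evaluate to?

Step 1: Trace yields in order:
  yield 0
  yield 1
  yield 2
  yield 3
  yield 0
  yield 1
  yield 2
  yield 3
Therefore output = [0, 1, 2, 3, 0, 1, 2, 3].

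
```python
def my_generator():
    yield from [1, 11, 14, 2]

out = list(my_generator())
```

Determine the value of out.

Step 1: yield from delegates to the iterable, yielding each element.
Step 2: Collected values: [1, 11, 14, 2].
Therefore out = [1, 11, 14, 2].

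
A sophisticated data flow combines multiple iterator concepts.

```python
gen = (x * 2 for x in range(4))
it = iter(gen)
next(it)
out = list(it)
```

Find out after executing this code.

Step 1: Generator produces [0, 2, 4, 6].
Step 2: next(it) consumes first element (0).
Step 3: list(it) collects remaining: [2, 4, 6].
Therefore out = [2, 4, 6].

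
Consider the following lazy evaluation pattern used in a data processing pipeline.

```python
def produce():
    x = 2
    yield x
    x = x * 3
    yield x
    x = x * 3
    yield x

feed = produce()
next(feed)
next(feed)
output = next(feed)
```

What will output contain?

Step 1: Trace through generator execution:
  Yield 1: x starts at 2, yield 2
  Yield 2: x = 2 * 3 = 6, yield 6
  Yield 3: x = 6 * 3 = 18, yield 18
Step 2: First next() gets 2, second next() gets the second value, third next() yields 18.
Therefore output = 18.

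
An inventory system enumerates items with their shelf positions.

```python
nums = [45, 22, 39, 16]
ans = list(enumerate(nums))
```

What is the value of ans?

Step 1: enumerate pairs each element with its index:
  (0, 45)
  (1, 22)
  (2, 39)
  (3, 16)
Therefore ans = [(0, 45), (1, 22), (2, 39), (3, 16)].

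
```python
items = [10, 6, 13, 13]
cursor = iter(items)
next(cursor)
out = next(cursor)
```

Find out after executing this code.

Step 1: Create iterator over [10, 6, 13, 13].
Step 2: next() consumes 10.
Step 3: next() returns 6.
Therefore out = 6.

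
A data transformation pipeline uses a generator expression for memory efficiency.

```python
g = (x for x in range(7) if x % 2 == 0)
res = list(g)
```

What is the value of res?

Step 1: Filter range(7) keeping only even values:
  x=0: even, included
  x=1: odd, excluded
  x=2: even, included
  x=3: odd, excluded
  x=4: even, included
  x=5: odd, excluded
  x=6: even, included
Therefore res = [0, 2, 4, 6].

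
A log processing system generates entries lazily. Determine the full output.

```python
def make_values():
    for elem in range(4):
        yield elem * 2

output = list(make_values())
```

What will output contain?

Step 1: For each elem in range(4), yield elem * 2:
  elem=0: yield 0 * 2 = 0
  elem=1: yield 1 * 2 = 2
  elem=2: yield 2 * 2 = 4
  elem=3: yield 3 * 2 = 6
Therefore output = [0, 2, 4, 6].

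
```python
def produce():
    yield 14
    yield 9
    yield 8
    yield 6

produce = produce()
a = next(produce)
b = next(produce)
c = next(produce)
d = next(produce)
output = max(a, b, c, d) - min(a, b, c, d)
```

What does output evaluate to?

Step 1: Create generator and consume all values:
  a = next(produce) = 14
  b = next(produce) = 9
  c = next(produce) = 8
  d = next(produce) = 6
Step 2: max = 14, min = 6, output = 14 - 6 = 8.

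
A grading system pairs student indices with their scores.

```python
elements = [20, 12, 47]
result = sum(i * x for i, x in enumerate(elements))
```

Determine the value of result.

Step 1: Compute i * x for each (i, x) in enumerate([20, 12, 47]):
  i=0, x=20: 0*20 = 0
  i=1, x=12: 1*12 = 12
  i=2, x=47: 2*47 = 94
Step 2: sum = 0 + 12 + 94 = 106.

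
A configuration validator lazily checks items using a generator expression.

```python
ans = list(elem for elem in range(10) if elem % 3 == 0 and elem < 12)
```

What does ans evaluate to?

Step 1: Filter range(10) where elem % 3 == 0 and elem < 12:
  elem=0: both conditions met, included
  elem=1: excluded (1 % 3 != 0)
  elem=2: excluded (2 % 3 != 0)
  elem=3: both conditions met, included
  elem=4: excluded (4 % 3 != 0)
  elem=5: excluded (5 % 3 != 0)
  elem=6: both conditions met, included
  elem=7: excluded (7 % 3 != 0)
  elem=8: excluded (8 % 3 != 0)
  elem=9: both conditions met, included
Therefore ans = [0, 3, 6, 9].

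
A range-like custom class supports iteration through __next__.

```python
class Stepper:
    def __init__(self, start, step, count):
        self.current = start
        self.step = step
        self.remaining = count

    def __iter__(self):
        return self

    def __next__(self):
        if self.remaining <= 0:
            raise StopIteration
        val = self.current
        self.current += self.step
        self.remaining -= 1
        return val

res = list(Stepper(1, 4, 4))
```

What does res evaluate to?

Step 1: Stepper starts at 1, increments by 4, for 4 steps:
  Yield 1, then current += 4
  Yield 5, then current += 4
  Yield 9, then current += 4
  Yield 13, then current += 4
Therefore res = [1, 5, 9, 13].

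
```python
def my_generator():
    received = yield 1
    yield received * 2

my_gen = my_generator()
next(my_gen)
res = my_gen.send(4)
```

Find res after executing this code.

Step 1: next(my_gen) advances to first yield, producing 1.
Step 2: send(4) resumes, received = 4.
Step 3: yield received * 2 = 4 * 2 = 8.
Therefore res = 8.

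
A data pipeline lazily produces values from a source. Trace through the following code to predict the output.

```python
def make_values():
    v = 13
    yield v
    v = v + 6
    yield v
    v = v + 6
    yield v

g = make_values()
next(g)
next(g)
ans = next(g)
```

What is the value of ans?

Step 1: Trace through generator execution:
  Yield 1: v starts at 13, yield 13
  Yield 2: v = 13 + 6 = 19, yield 19
  Yield 3: v = 19 + 6 = 25, yield 25
Step 2: First next() gets 13, second next() gets the second value, third next() yields 25.
Therefore ans = 25.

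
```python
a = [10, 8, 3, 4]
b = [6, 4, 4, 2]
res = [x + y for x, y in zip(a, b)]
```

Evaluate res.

Step 1: Add corresponding elements:
  10 + 6 = 16
  8 + 4 = 12
  3 + 4 = 7
  4 + 2 = 6
Therefore res = [16, 12, 7, 6].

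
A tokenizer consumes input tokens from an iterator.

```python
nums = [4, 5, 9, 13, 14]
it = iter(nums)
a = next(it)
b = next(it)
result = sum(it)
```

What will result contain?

Step 1: Create iterator over [4, 5, 9, 13, 14].
Step 2: a = next() = 4, b = next() = 5.
Step 3: sum() of remaining [9, 13, 14] = 36.
Therefore result = 36.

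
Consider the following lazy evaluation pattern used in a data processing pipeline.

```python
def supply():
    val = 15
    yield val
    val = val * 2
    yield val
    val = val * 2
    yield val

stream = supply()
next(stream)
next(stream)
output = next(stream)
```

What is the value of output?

Step 1: Trace through generator execution:
  Yield 1: val starts at 15, yield 15
  Yield 2: val = 15 * 2 = 30, yield 30
  Yield 3: val = 30 * 2 = 60, yield 60
Step 2: First next() gets 15, second next() gets the second value, third next() yields 60.
Therefore output = 60.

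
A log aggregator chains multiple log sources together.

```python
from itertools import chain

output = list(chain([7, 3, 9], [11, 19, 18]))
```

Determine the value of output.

Step 1: chain() concatenates iterables: [7, 3, 9] + [11, 19, 18].
Therefore output = [7, 3, 9, 11, 19, 18].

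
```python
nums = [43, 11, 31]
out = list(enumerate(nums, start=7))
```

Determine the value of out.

Step 1: enumerate with start=7:
  (7, 43)
  (8, 11)
  (9, 31)
Therefore out = [(7, 43), (8, 11), (9, 31)].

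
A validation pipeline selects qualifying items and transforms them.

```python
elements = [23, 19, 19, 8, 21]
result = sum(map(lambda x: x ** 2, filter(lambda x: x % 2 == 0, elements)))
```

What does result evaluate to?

Step 1: Filter even numbers from [23, 19, 19, 8, 21]: [8]
Step 2: Square each: [64]
Step 3: Sum = 64.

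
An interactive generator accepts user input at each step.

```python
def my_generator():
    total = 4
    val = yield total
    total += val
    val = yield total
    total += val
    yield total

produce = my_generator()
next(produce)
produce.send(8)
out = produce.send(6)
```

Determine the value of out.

Step 1: next() -> yield total=4.
Step 2: send(8) -> val=8, total = 4+8 = 12, yield 12.
Step 3: send(6) -> val=6, total = 12+6 = 18, yield 18.
Therefore out = 18.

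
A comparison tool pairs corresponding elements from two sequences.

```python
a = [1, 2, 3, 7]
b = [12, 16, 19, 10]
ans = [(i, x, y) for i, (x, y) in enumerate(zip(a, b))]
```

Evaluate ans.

Step 1: enumerate(zip(a, b)) gives index with paired elements:
  i=0: (1, 12)
  i=1: (2, 16)
  i=2: (3, 19)
  i=3: (7, 10)
Therefore ans = [(0, 1, 12), (1, 2, 16), (2, 3, 19), (3, 7, 10)].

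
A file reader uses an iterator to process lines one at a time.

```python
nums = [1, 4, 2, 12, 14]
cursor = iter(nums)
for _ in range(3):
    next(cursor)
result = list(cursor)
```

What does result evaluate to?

Step 1: Create iterator over [1, 4, 2, 12, 14].
Step 2: Advance 3 positions (consuming [1, 4, 2]).
Step 3: list() collects remaining elements: [12, 14].
Therefore result = [12, 14].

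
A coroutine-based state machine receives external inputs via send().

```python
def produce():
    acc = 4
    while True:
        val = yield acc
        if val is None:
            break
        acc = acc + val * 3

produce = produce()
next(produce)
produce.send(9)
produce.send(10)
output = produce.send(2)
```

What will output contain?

Step 1: next() -> yield acc=4.
Step 2: send(9) -> val=9, acc = 4 + 9*3 = 31, yield 31.
Step 3: send(10) -> val=10, acc = 31 + 10*3 = 61, yield 61.
Step 4: send(2) -> val=2, acc = 61 + 2*3 = 67, yield 67.
Therefore output = 67.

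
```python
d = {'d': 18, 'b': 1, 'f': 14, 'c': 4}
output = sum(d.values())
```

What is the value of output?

Step 1: d.values() = [18, 1, 14, 4].
Step 2: sum = 37.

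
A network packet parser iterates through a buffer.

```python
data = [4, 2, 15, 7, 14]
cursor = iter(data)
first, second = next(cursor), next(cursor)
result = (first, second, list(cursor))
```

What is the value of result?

Step 1: Create iterator over [4, 2, 15, 7, 14].
Step 2: first = 4, second = 2.
Step 3: Remaining elements: [15, 7, 14].
Therefore result = (4, 2, [15, 7, 14]).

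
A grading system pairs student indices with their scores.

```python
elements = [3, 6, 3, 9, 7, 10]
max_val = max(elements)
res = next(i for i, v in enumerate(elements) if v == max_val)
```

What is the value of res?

Step 1: max([3, 6, 3, 9, 7, 10]) = 10.
Step 2: Find first index where value == 10:
  Index 0: 3 != 10
  Index 1: 6 != 10
  Index 2: 3 != 10
  Index 3: 9 != 10
  Index 4: 7 != 10
  Index 5: 10 == 10, found!
Therefore res = 5.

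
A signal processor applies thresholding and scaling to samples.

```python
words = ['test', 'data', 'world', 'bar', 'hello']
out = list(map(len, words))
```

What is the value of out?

Step 1: Map len() to each word:
  'test' -> 4
  'data' -> 4
  'world' -> 5
  'bar' -> 3
  'hello' -> 5
Therefore out = [4, 4, 5, 3, 5].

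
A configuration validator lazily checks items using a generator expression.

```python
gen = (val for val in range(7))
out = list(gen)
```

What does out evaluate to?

Step 1: Generator expression iterates range(7): [0, 1, 2, 3, 4, 5, 6].
Step 2: list() collects all values.
Therefore out = [0, 1, 2, 3, 4, 5, 6].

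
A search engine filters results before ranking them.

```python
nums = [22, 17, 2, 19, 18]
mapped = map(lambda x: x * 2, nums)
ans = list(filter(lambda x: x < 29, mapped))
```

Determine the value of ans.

Step 1: Map x * 2:
  22 -> 44
  17 -> 34
  2 -> 4
  19 -> 38
  18 -> 36
Step 2: Filter for < 29:
  44: removed
  34: removed
  4: kept
  38: removed
  36: removed
Therefore ans = [4].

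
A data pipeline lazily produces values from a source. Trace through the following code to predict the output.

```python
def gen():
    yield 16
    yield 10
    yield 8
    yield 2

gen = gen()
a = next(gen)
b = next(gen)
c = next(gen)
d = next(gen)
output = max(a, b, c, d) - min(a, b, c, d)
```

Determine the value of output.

Step 1: Create generator and consume all values:
  a = next(gen) = 16
  b = next(gen) = 10
  c = next(gen) = 8
  d = next(gen) = 2
Step 2: max = 16, min = 2, output = 16 - 2 = 14.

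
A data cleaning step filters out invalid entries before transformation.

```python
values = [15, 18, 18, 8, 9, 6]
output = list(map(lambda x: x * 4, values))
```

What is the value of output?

Step 1: Apply lambda x: x * 4 to each element:
  15 -> 60
  18 -> 72
  18 -> 72
  8 -> 32
  9 -> 36
  6 -> 24
Therefore output = [60, 72, 72, 32, 36, 24].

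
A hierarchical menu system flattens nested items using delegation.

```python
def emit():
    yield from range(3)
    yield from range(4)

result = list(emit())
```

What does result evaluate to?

Step 1: Trace yields in order:
  yield 0
  yield 1
  yield 2
  yield 0
  yield 1
  yield 2
  yield 3
Therefore result = [0, 1, 2, 0, 1, 2, 3].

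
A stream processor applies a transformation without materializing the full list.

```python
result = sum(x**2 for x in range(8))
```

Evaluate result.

Step 1: Compute x**2 for each x in range(8):
  x=0: 0**2 = 0
  x=1: 1**2 = 1
  x=2: 2**2 = 4
  x=3: 3**2 = 9
  x=4: 4**2 = 16
  x=5: 5**2 = 25
  x=6: 6**2 = 36
  x=7: 7**2 = 49
Step 2: sum = 0 + 1 + 4 + 9 + 16 + 25 + 36 + 49 = 140.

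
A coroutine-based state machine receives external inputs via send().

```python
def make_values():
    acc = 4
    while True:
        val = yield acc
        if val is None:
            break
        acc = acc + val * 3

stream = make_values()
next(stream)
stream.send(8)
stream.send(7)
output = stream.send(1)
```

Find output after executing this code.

Step 1: next() -> yield acc=4.
Step 2: send(8) -> val=8, acc = 4 + 8*3 = 28, yield 28.
Step 3: send(7) -> val=7, acc = 28 + 7*3 = 49, yield 49.
Step 4: send(1) -> val=1, acc = 49 + 1*3 = 52, yield 52.
Therefore output = 52.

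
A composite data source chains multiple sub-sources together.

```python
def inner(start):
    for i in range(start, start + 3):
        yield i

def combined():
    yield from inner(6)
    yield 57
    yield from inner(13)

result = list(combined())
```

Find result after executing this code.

Step 1: combined() delegates to inner(6):
  yield 6
  yield 7
  yield 8
Step 2: yield 57
Step 3: Delegates to inner(13):
  yield 13
  yield 14
  yield 15
Therefore result = [6, 7, 8, 57, 13, 14, 15].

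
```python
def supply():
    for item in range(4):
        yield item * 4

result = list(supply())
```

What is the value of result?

Step 1: For each item in range(4), yield item * 4:
  item=0: yield 0 * 4 = 0
  item=1: yield 1 * 4 = 4
  item=2: yield 2 * 4 = 8
  item=3: yield 3 * 4 = 12
Therefore result = [0, 4, 8, 12].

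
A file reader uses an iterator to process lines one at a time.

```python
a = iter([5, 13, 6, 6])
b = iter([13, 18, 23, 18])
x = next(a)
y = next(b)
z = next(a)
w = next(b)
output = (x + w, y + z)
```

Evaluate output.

Step 1: a iterates [5, 13, 6, 6], b iterates [13, 18, 23, 18].
Step 2: x = next(a) = 5, y = next(b) = 13.
Step 3: z = next(a) = 13, w = next(b) = 18.
Step 4: output = (5 + 18, 13 + 13) = (23, 26).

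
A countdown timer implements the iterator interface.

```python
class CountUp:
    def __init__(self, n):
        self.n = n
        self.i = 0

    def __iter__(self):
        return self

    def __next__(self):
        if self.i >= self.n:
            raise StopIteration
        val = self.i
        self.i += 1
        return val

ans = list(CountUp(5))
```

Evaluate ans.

Step 1: CountUp(5) creates an iterator counting 0 to 4.
Step 2: list() consumes all values: [0, 1, 2, 3, 4].
Therefore ans = [0, 1, 2, 3, 4].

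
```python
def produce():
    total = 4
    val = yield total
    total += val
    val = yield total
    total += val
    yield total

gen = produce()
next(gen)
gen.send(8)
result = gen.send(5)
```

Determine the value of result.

Step 1: next() -> yield total=4.
Step 2: send(8) -> val=8, total = 4+8 = 12, yield 12.
Step 3: send(5) -> val=5, total = 12+5 = 17, yield 17.
Therefore result = 17.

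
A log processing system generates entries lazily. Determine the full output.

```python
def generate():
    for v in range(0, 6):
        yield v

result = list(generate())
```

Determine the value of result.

Step 1: The generator yields each value from range(0, 6).
Step 2: list() consumes all yields: [0, 1, 2, 3, 4, 5].
Therefore result = [0, 1, 2, 3, 4, 5].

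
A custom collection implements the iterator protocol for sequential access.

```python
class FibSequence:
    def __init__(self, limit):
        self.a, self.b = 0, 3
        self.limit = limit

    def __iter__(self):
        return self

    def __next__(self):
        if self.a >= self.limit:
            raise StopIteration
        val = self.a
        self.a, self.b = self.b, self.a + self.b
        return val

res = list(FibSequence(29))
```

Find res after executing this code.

Step 1: Fibonacci-like sequence (a=0, b=3) until >= 29:
  Yield 0, then a,b = 3,3
  Yield 3, then a,b = 3,6
  Yield 3, then a,b = 6,9
  Yield 6, then a,b = 9,15
  Yield 9, then a,b = 15,24
  Yield 15, then a,b = 24,39
  Yield 24, then a,b = 39,63
Step 2: 39 >= 29, stop.
Therefore res = [0, 3, 3, 6, 9, 15, 24].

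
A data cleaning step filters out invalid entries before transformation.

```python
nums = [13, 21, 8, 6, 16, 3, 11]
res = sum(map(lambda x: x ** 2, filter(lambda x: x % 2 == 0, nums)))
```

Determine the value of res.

Step 1: Filter even numbers from [13, 21, 8, 6, 16, 3, 11]: [8, 6, 16]
Step 2: Square each: [64, 36, 256]
Step 3: Sum = 356.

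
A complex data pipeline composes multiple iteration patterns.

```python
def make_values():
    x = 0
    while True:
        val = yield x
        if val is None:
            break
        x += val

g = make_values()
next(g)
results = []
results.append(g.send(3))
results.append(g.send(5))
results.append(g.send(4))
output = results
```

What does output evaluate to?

Step 1: next(g) -> yield 0.
Step 2: send(3) -> x = 3, yield 3.
Step 3: send(5) -> x = 8, yield 8.
Step 4: send(4) -> x = 12, yield 12.
Therefore output = [3, 8, 12].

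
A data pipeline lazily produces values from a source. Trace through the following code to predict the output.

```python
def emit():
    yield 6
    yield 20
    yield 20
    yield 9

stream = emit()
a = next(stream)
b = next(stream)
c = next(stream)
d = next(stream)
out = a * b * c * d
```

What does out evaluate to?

Step 1: Create generator and consume all values:
  a = next(stream) = 6
  b = next(stream) = 20
  c = next(stream) = 20
  d = next(stream) = 9
Step 2: out = 6 * 20 * 20 * 9 = 21600.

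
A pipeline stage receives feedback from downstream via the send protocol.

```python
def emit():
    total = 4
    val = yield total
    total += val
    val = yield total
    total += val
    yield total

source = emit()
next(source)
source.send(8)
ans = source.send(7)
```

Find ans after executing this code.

Step 1: next() -> yield total=4.
Step 2: send(8) -> val=8, total = 4+8 = 12, yield 12.
Step 3: send(7) -> val=7, total = 12+7 = 19, yield 19.
Therefore ans = 19.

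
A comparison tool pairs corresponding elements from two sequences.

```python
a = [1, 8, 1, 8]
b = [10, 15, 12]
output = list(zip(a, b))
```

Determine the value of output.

Step 1: zip stops at shortest (len(a)=4, len(b)=3):
  Index 0: (1, 10)
  Index 1: (8, 15)
  Index 2: (1, 12)
Step 2: Last element of a (8) has no pair, dropped.
Therefore output = [(1, 10), (8, 15), (1, 12)].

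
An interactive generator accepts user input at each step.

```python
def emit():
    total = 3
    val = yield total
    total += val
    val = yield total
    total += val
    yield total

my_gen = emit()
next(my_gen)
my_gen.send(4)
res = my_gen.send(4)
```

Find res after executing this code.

Step 1: next() -> yield total=3.
Step 2: send(4) -> val=4, total = 3+4 = 7, yield 7.
Step 3: send(4) -> val=4, total = 7+4 = 11, yield 11.
Therefore res = 11.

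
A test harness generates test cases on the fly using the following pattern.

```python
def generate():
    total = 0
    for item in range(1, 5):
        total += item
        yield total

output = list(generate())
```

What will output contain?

Step 1: Generator accumulates running sum:
  item=1: total = 1, yield 1
  item=2: total = 3, yield 3
  item=3: total = 6, yield 6
  item=4: total = 10, yield 10
Therefore output = [1, 3, 6, 10].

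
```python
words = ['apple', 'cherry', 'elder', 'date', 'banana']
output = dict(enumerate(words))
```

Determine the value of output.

Step 1: enumerate pairs indices with words:
  0 -> 'apple'
  1 -> 'cherry'
  2 -> 'elder'
  3 -> 'date'
  4 -> 'banana'
Therefore output = {0: 'apple', 1: 'cherry', 2: 'elder', 3: 'date', 4: 'banana'}.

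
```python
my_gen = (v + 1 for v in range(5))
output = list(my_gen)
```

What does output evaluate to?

Step 1: For each v in range(5), compute v+1:
  v=0: 0+1 = 1
  v=1: 1+1 = 2
  v=2: 2+1 = 3
  v=3: 3+1 = 4
  v=4: 4+1 = 5
Therefore output = [1, 2, 3, 4, 5].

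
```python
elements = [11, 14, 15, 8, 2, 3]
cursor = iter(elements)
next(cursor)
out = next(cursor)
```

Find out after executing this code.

Step 1: Create iterator over [11, 14, 15, 8, 2, 3].
Step 2: next() consumes 11.
Step 3: next() returns 14.
Therefore out = 14.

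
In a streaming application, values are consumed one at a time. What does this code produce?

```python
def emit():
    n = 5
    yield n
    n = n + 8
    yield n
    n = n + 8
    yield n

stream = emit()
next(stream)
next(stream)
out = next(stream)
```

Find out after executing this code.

Step 1: Trace through generator execution:
  Yield 1: n starts at 5, yield 5
  Yield 2: n = 5 + 8 = 13, yield 13
  Yield 3: n = 13 + 8 = 21, yield 21
Step 2: First next() gets 5, second next() gets the second value, third next() yields 21.
Therefore out = 21.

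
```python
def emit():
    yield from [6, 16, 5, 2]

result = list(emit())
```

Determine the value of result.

Step 1: yield from delegates to the iterable, yielding each element.
Step 2: Collected values: [6, 16, 5, 2].
Therefore result = [6, 16, 5, 2].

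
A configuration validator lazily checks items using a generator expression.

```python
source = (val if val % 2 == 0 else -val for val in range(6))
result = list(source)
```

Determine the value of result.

Step 1: For each val in range(6), yield val if even, else -val:
  val=0: even, yield 0
  val=1: odd, yield -1
  val=2: even, yield 2
  val=3: odd, yield -3
  val=4: even, yield 4
  val=5: odd, yield -5
Therefore result = [0, -1, 2, -3, 4, -5].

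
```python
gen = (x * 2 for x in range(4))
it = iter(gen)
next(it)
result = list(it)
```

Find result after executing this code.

Step 1: Generator produces [0, 2, 4, 6].
Step 2: next(it) consumes first element (0).
Step 3: list(it) collects remaining: [2, 4, 6].
Therefore result = [2, 4, 6].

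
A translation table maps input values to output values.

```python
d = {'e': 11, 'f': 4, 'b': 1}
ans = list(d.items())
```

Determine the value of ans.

Step 1: d.items() returns (key, value) pairs in insertion order.
Therefore ans = [('e', 11), ('f', 4), ('b', 1)].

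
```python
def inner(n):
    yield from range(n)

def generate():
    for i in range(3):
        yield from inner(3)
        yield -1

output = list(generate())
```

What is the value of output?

Step 1: For each i in range(3):
  i=0: yield from inner(3) -> [0, 1, 2], then yield -1
  i=1: yield from inner(3) -> [0, 1, 2], then yield -1
  i=2: yield from inner(3) -> [0, 1, 2], then yield -1
Therefore output = [0, 1, 2, -1, 0, 1, 2, -1, 0, 1, 2, -1].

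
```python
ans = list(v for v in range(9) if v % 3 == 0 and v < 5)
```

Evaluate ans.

Step 1: Filter range(9) where v % 3 == 0 and v < 5:
  v=0: both conditions met, included
  v=1: excluded (1 % 3 != 0)
  v=2: excluded (2 % 3 != 0)
  v=3: both conditions met, included
  v=4: excluded (4 % 3 != 0)
  v=5: excluded (5 % 3 != 0, 5 >= 5)
  v=6: excluded (6 >= 5)
  v=7: excluded (7 % 3 != 0, 7 >= 5)
  v=8: excluded (8 % 3 != 0, 8 >= 5)
Therefore ans = [0, 3].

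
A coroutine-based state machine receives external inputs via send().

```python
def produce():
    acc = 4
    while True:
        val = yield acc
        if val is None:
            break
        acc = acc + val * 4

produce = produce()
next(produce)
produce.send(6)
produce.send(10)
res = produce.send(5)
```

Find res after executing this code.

Step 1: next() -> yield acc=4.
Step 2: send(6) -> val=6, acc = 4 + 6*4 = 28, yield 28.
Step 3: send(10) -> val=10, acc = 28 + 10*4 = 68, yield 68.
Step 4: send(5) -> val=5, acc = 68 + 5*4 = 88, yield 88.
Therefore res = 88.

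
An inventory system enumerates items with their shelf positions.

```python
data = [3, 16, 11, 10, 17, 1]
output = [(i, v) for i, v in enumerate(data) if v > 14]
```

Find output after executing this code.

Step 1: Filter enumerate([3, 16, 11, 10, 17, 1]) keeping v > 14:
  (0, 3): 3 <= 14, excluded
  (1, 16): 16 > 14, included
  (2, 11): 11 <= 14, excluded
  (3, 10): 10 <= 14, excluded
  (4, 17): 17 > 14, included
  (5, 1): 1 <= 14, excluded
Therefore output = [(1, 16), (4, 17)].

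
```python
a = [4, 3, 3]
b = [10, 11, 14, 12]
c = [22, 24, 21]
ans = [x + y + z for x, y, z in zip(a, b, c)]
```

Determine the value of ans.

Step 1: zip three lists (truncates to shortest, len=3):
  4 + 10 + 22 = 36
  3 + 11 + 24 = 38
  3 + 14 + 21 = 38
Therefore ans = [36, 38, 38].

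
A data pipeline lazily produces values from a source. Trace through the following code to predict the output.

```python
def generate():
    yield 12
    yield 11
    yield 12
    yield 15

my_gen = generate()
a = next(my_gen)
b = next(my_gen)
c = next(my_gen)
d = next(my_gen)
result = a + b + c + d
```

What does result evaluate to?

Step 1: Create generator and consume all values:
  a = next(my_gen) = 12
  b = next(my_gen) = 11
  c = next(my_gen) = 12
  d = next(my_gen) = 15
Step 2: result = 12 + 11 + 12 + 15 = 50.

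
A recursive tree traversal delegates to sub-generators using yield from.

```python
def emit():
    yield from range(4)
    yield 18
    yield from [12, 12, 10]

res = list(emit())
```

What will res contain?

Step 1: Trace yields in order:
  yield 0
  yield 1
  yield 2
  yield 3
  yield 18
  yield 12
  yield 12
  yield 10
Therefore res = [0, 1, 2, 3, 18, 12, 12, 10].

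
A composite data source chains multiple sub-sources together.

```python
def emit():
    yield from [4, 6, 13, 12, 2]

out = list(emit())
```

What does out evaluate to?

Step 1: yield from delegates to the iterable, yielding each element.
Step 2: Collected values: [4, 6, 13, 12, 2].
Therefore out = [4, 6, 13, 12, 2].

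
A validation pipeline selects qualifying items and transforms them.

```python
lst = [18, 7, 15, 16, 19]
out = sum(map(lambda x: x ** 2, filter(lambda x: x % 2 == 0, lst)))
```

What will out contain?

Step 1: Filter even numbers from [18, 7, 15, 16, 19]: [18, 16]
Step 2: Square each: [324, 256]
Step 3: Sum = 580.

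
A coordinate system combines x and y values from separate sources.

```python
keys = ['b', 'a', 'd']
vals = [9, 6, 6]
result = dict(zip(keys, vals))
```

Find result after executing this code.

Step 1: zip pairs keys with values:
  'b' -> 9
  'a' -> 6
  'd' -> 6
Therefore result = {'b': 9, 'a': 6, 'd': 6}.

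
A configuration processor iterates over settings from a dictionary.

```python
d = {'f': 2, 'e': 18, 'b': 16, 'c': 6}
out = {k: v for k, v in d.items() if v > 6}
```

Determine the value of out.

Step 1: Filter items where value > 6:
  'f': 2 <= 6: removed
  'e': 18 > 6: kept
  'b': 16 > 6: kept
  'c': 6 <= 6: removed
Therefore out = {'e': 18, 'b': 16}.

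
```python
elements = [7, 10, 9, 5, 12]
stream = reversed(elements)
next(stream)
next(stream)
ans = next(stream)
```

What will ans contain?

Step 1: reversed([7, 10, 9, 5, 12]) gives iterator: [12, 5, 9, 10, 7].
Step 2: First next() = 12, second next() = 5.
Step 3: Third next() = 9.
Therefore ans = 9.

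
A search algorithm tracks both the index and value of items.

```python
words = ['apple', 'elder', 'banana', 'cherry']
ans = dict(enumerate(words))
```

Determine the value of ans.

Step 1: enumerate pairs indices with words:
  0 -> 'apple'
  1 -> 'elder'
  2 -> 'banana'
  3 -> 'cherry'
Therefore ans = {0: 'apple', 1: 'elder', 2: 'banana', 3: 'cherry'}.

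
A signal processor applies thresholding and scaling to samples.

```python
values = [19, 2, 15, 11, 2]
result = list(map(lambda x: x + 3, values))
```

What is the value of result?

Step 1: Apply lambda x: x + 3 to each element:
  19 -> 22
  2 -> 5
  15 -> 18
  11 -> 14
  2 -> 5
Therefore result = [22, 5, 18, 14, 5].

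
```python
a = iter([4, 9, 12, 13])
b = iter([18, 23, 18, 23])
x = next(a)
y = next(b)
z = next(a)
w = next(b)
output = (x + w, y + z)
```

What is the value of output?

Step 1: a iterates [4, 9, 12, 13], b iterates [18, 23, 18, 23].
Step 2: x = next(a) = 4, y = next(b) = 18.
Step 3: z = next(a) = 9, w = next(b) = 23.
Step 4: output = (4 + 23, 18 + 9) = (27, 27).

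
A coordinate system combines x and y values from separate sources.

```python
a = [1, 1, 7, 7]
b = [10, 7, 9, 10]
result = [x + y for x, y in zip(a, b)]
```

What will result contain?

Step 1: Add corresponding elements:
  1 + 10 = 11
  1 + 7 = 8
  7 + 9 = 16
  7 + 10 = 17
Therefore result = [11, 8, 16, 17].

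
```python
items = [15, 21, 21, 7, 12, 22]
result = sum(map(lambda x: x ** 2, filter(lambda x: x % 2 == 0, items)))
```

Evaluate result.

Step 1: Filter even numbers from [15, 21, 21, 7, 12, 22]: [12, 22]
Step 2: Square each: [144, 484]
Step 3: Sum = 628.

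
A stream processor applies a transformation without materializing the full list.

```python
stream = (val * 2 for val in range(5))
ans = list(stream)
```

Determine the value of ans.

Step 1: For each val in range(5), compute val*2:
  val=0: 0*2 = 0
  val=1: 1*2 = 2
  val=2: 2*2 = 4
  val=3: 3*2 = 6
  val=4: 4*2 = 8
Therefore ans = [0, 2, 4, 6, 8].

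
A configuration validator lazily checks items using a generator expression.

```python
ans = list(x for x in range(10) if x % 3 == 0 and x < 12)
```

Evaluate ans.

Step 1: Filter range(10) where x % 3 == 0 and x < 12:
  x=0: both conditions met, included
  x=1: excluded (1 % 3 != 0)
  x=2: excluded (2 % 3 != 0)
  x=3: both conditions met, included
  x=4: excluded (4 % 3 != 0)
  x=5: excluded (5 % 3 != 0)
  x=6: both conditions met, included
  x=7: excluded (7 % 3 != 0)
  x=8: excluded (8 % 3 != 0)
  x=9: both conditions met, included
Therefore ans = [0, 3, 6, 9].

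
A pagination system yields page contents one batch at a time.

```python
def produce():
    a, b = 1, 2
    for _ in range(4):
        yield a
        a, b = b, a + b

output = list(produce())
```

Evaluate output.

Step 1: Fibonacci-like sequence starting with a=1, b=2:
  Iteration 1: yield a=1, then a,b = 2,3
  Iteration 2: yield a=2, then a,b = 3,5
  Iteration 3: yield a=3, then a,b = 5,8
  Iteration 4: yield a=5, then a,b = 8,13
Therefore output = [1, 2, 3, 5].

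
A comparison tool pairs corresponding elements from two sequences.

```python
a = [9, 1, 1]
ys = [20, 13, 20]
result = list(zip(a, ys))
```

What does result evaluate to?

Step 1: zip pairs elements at same index:
  Index 0: (9, 20)
  Index 1: (1, 13)
  Index 2: (1, 20)
Therefore result = [(9, 20), (1, 13), (1, 20)].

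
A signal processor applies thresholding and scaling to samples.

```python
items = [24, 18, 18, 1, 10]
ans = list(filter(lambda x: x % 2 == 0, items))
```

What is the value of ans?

Step 1: Filter elements divisible by 2:
  24 % 2 = 0: kept
  18 % 2 = 0: kept
  18 % 2 = 0: kept
  1 % 2 = 1: removed
  10 % 2 = 0: kept
Therefore ans = [24, 18, 18, 10].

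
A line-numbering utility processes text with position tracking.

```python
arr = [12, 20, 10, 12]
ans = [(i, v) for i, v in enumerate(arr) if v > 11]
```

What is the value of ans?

Step 1: Filter enumerate([12, 20, 10, 12]) keeping v > 11:
  (0, 12): 12 > 11, included
  (1, 20): 20 > 11, included
  (2, 10): 10 <= 11, excluded
  (3, 12): 12 > 11, included
Therefore ans = [(0, 12), (1, 20), (3, 12)].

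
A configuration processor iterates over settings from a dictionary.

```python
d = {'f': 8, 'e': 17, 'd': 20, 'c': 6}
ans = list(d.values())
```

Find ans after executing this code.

Step 1: d.values() returns the dictionary values in insertion order.
Therefore ans = [8, 17, 20, 6].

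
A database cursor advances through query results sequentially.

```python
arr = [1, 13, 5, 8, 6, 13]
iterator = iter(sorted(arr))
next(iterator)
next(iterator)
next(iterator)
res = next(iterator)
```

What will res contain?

Step 1: sorted([1, 13, 5, 8, 6, 13]) = [1, 5, 6, 8, 13, 13].
Step 2: Create iterator and skip 3 elements.
Step 3: next() returns 8.
Therefore res = 8.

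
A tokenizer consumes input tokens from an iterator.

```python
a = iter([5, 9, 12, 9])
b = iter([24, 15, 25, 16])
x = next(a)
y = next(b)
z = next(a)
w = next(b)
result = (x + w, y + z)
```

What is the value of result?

Step 1: a iterates [5, 9, 12, 9], b iterates [24, 15, 25, 16].
Step 2: x = next(a) = 5, y = next(b) = 24.
Step 3: z = next(a) = 9, w = next(b) = 15.
Step 4: result = (5 + 15, 24 + 9) = (20, 33).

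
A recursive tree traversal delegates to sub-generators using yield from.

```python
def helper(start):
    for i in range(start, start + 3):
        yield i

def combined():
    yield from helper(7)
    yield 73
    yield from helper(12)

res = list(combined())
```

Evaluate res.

Step 1: combined() delegates to helper(7):
  yield 7
  yield 8
  yield 9
Step 2: yield 73
Step 3: Delegates to helper(12):
  yield 12
  yield 13
  yield 14
Therefore res = [7, 8, 9, 73, 12, 13, 14].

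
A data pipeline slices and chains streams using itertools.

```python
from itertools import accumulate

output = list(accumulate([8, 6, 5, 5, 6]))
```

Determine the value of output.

Step 1: accumulate computes running sums:
  + 8 = 8
  + 6 = 14
  + 5 = 19
  + 5 = 24
  + 6 = 30
Therefore output = [8, 14, 19, 24, 30].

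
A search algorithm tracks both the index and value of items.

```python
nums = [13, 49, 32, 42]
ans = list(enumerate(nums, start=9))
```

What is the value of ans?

Step 1: enumerate with start=9:
  (9, 13)
  (10, 49)
  (11, 32)
  (12, 42)
Therefore ans = [(9, 13), (10, 49), (11, 32), (12, 42)].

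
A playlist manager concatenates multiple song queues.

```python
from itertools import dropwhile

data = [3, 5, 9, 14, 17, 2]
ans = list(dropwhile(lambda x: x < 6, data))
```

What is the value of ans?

Step 1: dropwhile drops elements while < 6:
  3 < 6: dropped
  5 < 6: dropped
  9: kept (dropping stopped)
Step 2: Remaining elements kept regardless of condition.
Therefore ans = [9, 14, 17, 2].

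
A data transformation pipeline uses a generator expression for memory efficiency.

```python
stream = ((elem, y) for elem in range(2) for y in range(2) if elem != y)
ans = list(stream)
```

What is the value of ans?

Step 1: Nested generator over range(2) x range(2) where elem != y:
  (0, 0): excluded (elem == y)
  (0, 1): included
  (1, 0): included
  (1, 1): excluded (elem == y)
Therefore ans = [(0, 1), (1, 0)].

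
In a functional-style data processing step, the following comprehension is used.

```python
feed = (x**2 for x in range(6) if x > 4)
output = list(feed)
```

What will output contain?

Step 1: For range(6), keep x > 4, then square:
  x=0: 0 <= 4, excluded
  x=1: 1 <= 4, excluded
  x=2: 2 <= 4, excluded
  x=3: 3 <= 4, excluded
  x=4: 4 <= 4, excluded
  x=5: 5 > 4, yield 5**2 = 25
Therefore output = [25].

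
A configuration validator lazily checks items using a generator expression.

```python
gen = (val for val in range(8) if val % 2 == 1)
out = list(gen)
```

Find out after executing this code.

Step 1: Filter range(8) keeping only odd values:
  val=0: even, excluded
  val=1: odd, included
  val=2: even, excluded
  val=3: odd, included
  val=4: even, excluded
  val=5: odd, included
  val=6: even, excluded
  val=7: odd, included
Therefore out = [1, 3, 5, 7].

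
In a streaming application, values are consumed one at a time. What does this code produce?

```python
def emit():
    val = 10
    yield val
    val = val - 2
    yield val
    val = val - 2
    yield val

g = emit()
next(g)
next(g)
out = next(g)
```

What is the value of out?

Step 1: Trace through generator execution:
  Yield 1: val starts at 10, yield 10
  Yield 2: val = 10 - 2 = 8, yield 8
  Yield 3: val = 8 - 2 = 6, yield 6
Step 2: First next() gets 10, second next() gets the second value, third next() yields 6.
Therefore out = 6.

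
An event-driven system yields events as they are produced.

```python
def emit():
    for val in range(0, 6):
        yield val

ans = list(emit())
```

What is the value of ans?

Step 1: The generator yields each value from range(0, 6).
Step 2: list() consumes all yields: [0, 1, 2, 3, 4, 5].
Therefore ans = [0, 1, 2, 3, 4, 5].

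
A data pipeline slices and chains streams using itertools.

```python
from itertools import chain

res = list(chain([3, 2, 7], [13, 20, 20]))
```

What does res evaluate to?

Step 1: chain() concatenates iterables: [3, 2, 7] + [13, 20, 20].
Therefore res = [3, 2, 7, 13, 20, 20].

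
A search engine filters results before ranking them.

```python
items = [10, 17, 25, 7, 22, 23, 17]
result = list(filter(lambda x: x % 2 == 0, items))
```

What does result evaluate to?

Step 1: Filter elements divisible by 2:
  10 % 2 = 0: kept
  17 % 2 = 1: removed
  25 % 2 = 1: removed
  7 % 2 = 1: removed
  22 % 2 = 0: kept
  23 % 2 = 1: removed
  17 % 2 = 1: removed
Therefore result = [10, 22].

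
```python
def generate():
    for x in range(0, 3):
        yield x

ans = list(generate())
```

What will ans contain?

Step 1: The generator yields each value from range(0, 3).
Step 2: list() consumes all yields: [0, 1, 2].
Therefore ans = [0, 1, 2].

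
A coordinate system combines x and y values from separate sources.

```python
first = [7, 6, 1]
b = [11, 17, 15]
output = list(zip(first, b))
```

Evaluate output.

Step 1: zip pairs elements at same index:
  Index 0: (7, 11)
  Index 1: (6, 17)
  Index 2: (1, 15)
Therefore output = [(7, 11), (6, 17), (1, 15)].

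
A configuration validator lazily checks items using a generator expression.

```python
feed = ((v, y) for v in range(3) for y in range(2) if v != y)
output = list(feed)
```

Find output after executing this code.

Step 1: Nested generator over range(3) x range(2) where v != y:
  (0, 0): excluded (v == y)
  (0, 1): included
  (1, 0): included
  (1, 1): excluded (v == y)
  (2, 0): included
  (2, 1): included
Therefore output = [(0, 1), (1, 0), (2, 0), (2, 1)].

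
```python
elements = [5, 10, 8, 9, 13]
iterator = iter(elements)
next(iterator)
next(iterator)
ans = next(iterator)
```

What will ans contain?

Step 1: Create iterator over [5, 10, 8, 9, 13].
Step 2: next() consumes 5.
Step 3: next() consumes 10.
Step 4: next() returns 8.
Therefore ans = 8.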